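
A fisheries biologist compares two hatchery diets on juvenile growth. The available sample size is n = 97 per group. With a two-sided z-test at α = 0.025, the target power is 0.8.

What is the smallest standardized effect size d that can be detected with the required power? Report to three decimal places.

d ≈ 0.443

Need Φ(δ − 2.241) = 0.8, so δ = 2.241 + 0.842 = 3.083.
(The second rejection-region term Φ(−δ − z_{α/2}) is negligible and dropped.)
δ = d·√(n/2) ⇒ d = δ/√(n/2) = 3.083/√(97/2) = 0.4427.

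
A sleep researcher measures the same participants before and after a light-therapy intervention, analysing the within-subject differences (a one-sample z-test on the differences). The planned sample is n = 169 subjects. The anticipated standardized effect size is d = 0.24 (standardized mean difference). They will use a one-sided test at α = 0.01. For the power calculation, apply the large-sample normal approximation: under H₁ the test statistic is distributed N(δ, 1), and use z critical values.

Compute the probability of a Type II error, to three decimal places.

Noncentrality parameter: δ = d·√n = 0.24 × √169 = 3.1200
One-sided α = 0.01 → critical value z_{0.01} = 2.326.
Power = Φ(δ − 2.326) = Φ(0.794) = 0.7863.
Type II error: β = 1 − power = 1 − 0.7863 = 0.2137.

β ≈ 0.214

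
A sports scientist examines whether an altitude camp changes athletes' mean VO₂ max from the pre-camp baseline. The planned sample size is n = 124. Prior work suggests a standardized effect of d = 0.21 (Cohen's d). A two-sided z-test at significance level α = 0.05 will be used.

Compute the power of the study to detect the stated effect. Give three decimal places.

Noncentrality parameter: δ = d·√n = 0.21 × √124 = 2.3385
Two-sided α = 0.05 → critical value z_{0.025} = 1.960.
Power = Φ(δ − 1.960) + Φ(−δ − 1.960) = Φ(0.378) + Φ(-4.298) = 0.6475 + 0.0000 = 0.6475.

Power ≈ 0.647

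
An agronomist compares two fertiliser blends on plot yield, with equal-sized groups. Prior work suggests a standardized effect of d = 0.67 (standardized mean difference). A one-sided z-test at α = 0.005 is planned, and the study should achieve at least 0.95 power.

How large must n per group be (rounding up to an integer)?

Set Φ(δ − 2.576) = 0.95; then δ − 2.576 = Φ⁻¹(0.95) = 1.645, giving δ = 4.221.
δ = d·√(n/2) ⇒ n = 2(δ/d)² = 2 × (4.221 / 0.67)² = 79.37.
Rounding up, n = 80 per group.

n = 80 per group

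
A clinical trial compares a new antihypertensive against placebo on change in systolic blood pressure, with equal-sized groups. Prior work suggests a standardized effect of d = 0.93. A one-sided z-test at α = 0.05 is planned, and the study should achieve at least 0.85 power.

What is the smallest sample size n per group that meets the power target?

For power 0.85 need Φ(δ − z_{0.05}) = 0.85, so δ = z_{0.05} + z_{0.15} = 1.645 + 1.036 = 2.681.
δ = d·√(n/2) ⇒ n = 2(δ/d)² = 2 × (2.681 / 0.93)² = 16.62.
Round up to the next whole unit.

n = 17 per group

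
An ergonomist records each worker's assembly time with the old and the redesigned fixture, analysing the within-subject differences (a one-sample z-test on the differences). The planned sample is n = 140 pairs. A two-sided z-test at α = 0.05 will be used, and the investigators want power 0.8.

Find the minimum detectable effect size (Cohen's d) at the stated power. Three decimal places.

d ≈ 0.237

Required noncentrality: δ = z_{0.025} + z_{0.20} = 1.960 + 0.842 = 2.802.
(Lower-tail contribution to power is negligible for δ > 0.)
δ = d·√n ⇒ d = δ/√n = 2.802/√140 = 0.2368.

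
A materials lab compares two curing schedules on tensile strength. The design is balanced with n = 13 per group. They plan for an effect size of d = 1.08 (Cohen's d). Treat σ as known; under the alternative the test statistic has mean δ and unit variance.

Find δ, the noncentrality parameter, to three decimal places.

δ ≈ 2.753

δ = d·√(n/2) = 1.08 × √(13/2) = 2.7535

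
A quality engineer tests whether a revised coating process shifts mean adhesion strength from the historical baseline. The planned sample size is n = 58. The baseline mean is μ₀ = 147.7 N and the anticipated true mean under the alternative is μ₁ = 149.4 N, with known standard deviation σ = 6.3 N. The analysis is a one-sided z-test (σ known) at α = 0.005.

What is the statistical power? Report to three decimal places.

Standardized effect: d = |μ₁ − μ₀| / σ = |149.4 − 147.7| / 6.3 = 0.2698
Noncentrality parameter: δ = d·√n = 0.2698 × √58 = 2.0550
One-sided α = 0.005 → critical value z_{0.005} = 2.576.
Power = P(Z > 2.576 − δ) = Φ(-0.521) = 0.3013.

Power ≈ 0.301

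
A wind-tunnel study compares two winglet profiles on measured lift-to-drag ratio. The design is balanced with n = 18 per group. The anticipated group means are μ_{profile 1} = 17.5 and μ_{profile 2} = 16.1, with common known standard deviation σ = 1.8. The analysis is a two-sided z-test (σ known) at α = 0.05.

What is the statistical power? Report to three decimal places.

Standardized effect: d = |μ_{profile 1} − μ_{profile 2}| / σ = |17.5 − 16.1| / 1.8 = 0.7778
Noncentrality parameter: δ = d·√(n/2) = 0.7778 × √(18/2) = 2.3333
Critical value for a two-sided test at α = 0.05: z_{α/2} = 1.960.
Power = Φ(δ − 1.960) + Φ(−δ − 1.960) = Φ(0.373) + Φ(-4.293) = 0.6456 + 0.0000 = 0.6456.

Power ≈ 0.646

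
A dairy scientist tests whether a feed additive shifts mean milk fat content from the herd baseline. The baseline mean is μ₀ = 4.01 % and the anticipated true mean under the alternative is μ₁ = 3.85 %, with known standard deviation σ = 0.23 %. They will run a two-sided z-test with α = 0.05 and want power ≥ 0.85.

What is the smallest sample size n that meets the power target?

n = 19

Standardized effect: d = |μ₁ − μ₀| / σ = |3.85 − 4.01| / 0.23 = 0.6957
Set Φ(δ − 1.960) = 0.85; then δ − 1.960 = Φ⁻¹(0.85) = 1.036, giving δ = 2.996.
(Ignoring the negligible lower-tail rejection probability gives the usual closed-form inversion.)
δ = d·√n ⇒ n = (δ/d)² = (2.996 / 0.6957)² = 18.55.
Round up to the next whole unit.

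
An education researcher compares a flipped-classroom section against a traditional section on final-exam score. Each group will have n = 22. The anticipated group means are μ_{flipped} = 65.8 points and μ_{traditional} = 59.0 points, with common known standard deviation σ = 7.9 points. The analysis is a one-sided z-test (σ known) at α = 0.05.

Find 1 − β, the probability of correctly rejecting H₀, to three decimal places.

Power ≈ 0.887

Standardized effect: d = |μ_{flipped} − μ_{traditional}| / σ = |65.8 − 59.0| / 7.9 = 0.8608
Noncentrality parameter: δ = d·√(n/2) = 0.8608 × √(22/2) = 2.8548
Critical value for a one-sided test at α = 0.05: z_α = 1.645.
Power = Φ(δ − 1.645) = Φ(1.210) = 0.8869.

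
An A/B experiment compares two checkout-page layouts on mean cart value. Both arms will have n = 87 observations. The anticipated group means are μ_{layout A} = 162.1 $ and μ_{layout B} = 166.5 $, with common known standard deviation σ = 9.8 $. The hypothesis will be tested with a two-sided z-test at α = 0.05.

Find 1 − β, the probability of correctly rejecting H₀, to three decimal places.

Power ≈ 0.842

Standardized effect: d = |μ_{layout A} − μ_{layout B}| / σ = |162.1 − 166.5| / 9.8 = 0.4490
Noncentrality parameter: δ = d·√(n/2) = 0.4490 × √(87/2) = 2.9612
Critical value for a two-sided test at α = 0.05: z_{α/2} = 1.960.
Power = Φ(δ − 1.960) + Φ(−δ − 1.960) = Φ(1.001) + Φ(-4.921) = 0.8416 + 0.0000 = 0.8416.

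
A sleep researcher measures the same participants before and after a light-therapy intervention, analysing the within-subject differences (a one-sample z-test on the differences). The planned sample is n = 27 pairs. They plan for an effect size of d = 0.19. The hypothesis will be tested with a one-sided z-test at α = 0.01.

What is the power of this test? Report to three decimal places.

Power ≈ 0.090

Noncentrality parameter: δ = d·√n = 0.19 × √27 = 0.9873
One-sided α = 0.01 → critical value z_{0.01} = 2.326.
Power = P(Z > 2.326 − δ) = Φ(-1.339) = 0.0903.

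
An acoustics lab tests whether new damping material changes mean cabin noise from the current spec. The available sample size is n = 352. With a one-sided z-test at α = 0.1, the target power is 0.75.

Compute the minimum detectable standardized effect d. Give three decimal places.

d ≈ 0.104

Need Φ(δ − 1.282) = 0.75, so δ = 1.282 + 0.674 = 1.956.
δ = d·√n ⇒ d = δ/√n = 1.956/√352 = 0.1043.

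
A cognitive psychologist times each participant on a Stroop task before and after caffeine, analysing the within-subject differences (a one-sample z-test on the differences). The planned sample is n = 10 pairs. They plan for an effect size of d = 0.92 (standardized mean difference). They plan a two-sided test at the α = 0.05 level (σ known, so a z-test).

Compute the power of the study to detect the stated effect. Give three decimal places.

Noncentrality parameter: δ = d·√n = 0.92 × √10 = 2.9093
Two-sided α = 0.05 → critical value z_{0.025} = 1.960.
Power = Φ(δ − 1.960) + Φ(−δ − 1.960) = Φ(0.949) + Φ(-4.869) = 0.8288 + 0.0000 = 0.8288.

Power ≈ 0.829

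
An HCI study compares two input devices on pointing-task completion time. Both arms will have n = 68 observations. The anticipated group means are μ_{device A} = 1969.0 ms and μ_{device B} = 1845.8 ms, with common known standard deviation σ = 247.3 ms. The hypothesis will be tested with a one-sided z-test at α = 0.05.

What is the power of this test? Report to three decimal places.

Standardized effect: d = |μ_{device A} − μ_{device B}| / σ = |1969.0 − 1845.8| / 247.3 = 0.4982
Noncentrality parameter: δ = d·√(n/2) = 0.4982 × √(68/2) = 2.9049
One-sided α = 0.05 → critical value z_{0.05} = 1.645.
Power = Φ(δ − 1.645) = Φ(1.260) = 0.8962.

Power ≈ 0.896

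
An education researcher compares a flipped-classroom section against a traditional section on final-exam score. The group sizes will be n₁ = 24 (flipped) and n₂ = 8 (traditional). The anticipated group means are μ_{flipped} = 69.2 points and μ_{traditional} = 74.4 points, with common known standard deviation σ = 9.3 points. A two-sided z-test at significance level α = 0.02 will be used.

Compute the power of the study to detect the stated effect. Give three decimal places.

Standardized effect: d = |μ_{flipped} − μ_{traditional}| / σ = |69.2 − 74.4| / 9.3 = 0.5591
Noncentrality parameter: δ = d / √(1/n₁ + 1/n₂) = 0.5591 / √(1/24 + 1/8) = 1.3696
Critical value for a two-sided test at α = 0.02: z_{α/2} = 2.326.
Power = Φ(δ − 2.326) + Φ(−δ − 2.326) = Φ(-0.957) + Φ(-3.696) = 0.1693 + 0.0001 = 0.1695.

Power ≈ 0.169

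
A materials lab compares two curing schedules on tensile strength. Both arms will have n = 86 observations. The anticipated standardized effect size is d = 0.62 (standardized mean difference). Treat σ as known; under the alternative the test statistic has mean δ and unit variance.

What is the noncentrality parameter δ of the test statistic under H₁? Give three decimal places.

δ ≈ 4.066

The noncentrality parameter scales effect size by the design's sample-size factor: δ = d·√(n/2) = 0.62 × √(86/2) = 4.0656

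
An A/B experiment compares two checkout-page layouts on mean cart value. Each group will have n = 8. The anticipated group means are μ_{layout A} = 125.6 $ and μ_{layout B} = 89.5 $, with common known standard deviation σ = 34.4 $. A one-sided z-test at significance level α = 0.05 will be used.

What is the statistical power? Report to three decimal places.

Power ≈ 0.675

Standardized effect: d = |μ_{layout A} − μ_{layout B}| / σ = |125.6 − 89.5| / 34.4 = 1.0494
Noncentrality parameter: δ = d·√(n/2) = 1.0494 × √(8/2) = 2.0988
Critical value for a one-sided test at α = 0.05: z_α = 1.645.
Power = P(Z > 1.645 − δ) = Φ(0.454) = 0.6751.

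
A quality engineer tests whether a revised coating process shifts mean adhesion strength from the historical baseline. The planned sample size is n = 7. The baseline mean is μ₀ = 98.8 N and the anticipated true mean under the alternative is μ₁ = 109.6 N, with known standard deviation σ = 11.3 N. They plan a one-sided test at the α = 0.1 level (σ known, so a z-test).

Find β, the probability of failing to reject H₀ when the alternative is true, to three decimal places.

β ≈ 0.106

Standardized effect: d = |μ₁ − μ₀| / σ = |109.6 − 98.8| / 11.3 = 0.9558
Noncentrality parameter: δ = d·√n = 0.9558 × √7 = 2.5287
One-sided α = 0.1 → critical value z_{0.1} = 1.282.
Power = Φ(δ − 1.282) = Φ(1.247) = 0.8938.
Type II error: β = 1 − power = 1 − 0.8938 = 0.1062.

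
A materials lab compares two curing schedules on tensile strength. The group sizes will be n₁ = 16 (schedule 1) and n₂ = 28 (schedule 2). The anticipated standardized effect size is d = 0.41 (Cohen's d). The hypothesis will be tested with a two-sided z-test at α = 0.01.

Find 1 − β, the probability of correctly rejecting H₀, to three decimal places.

Noncentrality parameter: δ = d / √(1/n₁ + 1/n₂) = 0.41 / √(1/16 + 1/28) = 1.3083
Critical value for a two-sided test at α = 0.01: z_{α/2} = 2.576.
Power = Φ(δ − 2.576) + Φ(−δ − 2.576) = Φ(-1.268) + Φ(-3.884) = 0.1025 + 0.0001 = 0.1025.

Power ≈ 0.103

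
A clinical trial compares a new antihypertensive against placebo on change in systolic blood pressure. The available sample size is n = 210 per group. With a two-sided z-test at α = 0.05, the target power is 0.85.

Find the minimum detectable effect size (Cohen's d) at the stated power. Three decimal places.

Required noncentrality: δ = z_{0.025} + z_{0.15} = 1.960 + 1.036 = 2.996.
(Lower-tail contribution to power is negligible for δ > 0.)
δ = d·√(n/2) ⇒ d = δ/√(n/2) = 2.996/√(210/2) = 0.2924.

d ≈ 0.292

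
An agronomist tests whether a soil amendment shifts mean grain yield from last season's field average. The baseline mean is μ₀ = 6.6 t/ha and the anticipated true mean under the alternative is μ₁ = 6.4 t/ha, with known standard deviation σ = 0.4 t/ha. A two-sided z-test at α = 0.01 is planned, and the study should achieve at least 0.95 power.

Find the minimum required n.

n = 72

Standardized effect: d = |μ₁ − μ₀| / σ = |6.4 − 6.6| / 0.4 = 0.5000
For power 0.95 need Φ(δ − z_{0.005}) = 0.95, so δ = z_{0.005} + z_{0.05} = 2.576 + 1.645 = 4.221.
(The Φ(−δ − z_{α/2}) term is vanishingly small for δ > 0 and is dropped in the standard sample-size formula.)
δ = d·√n ⇒ n = (δ/d)² = (4.221 / 0.5000)² = 71.26.
Rounding up, n = 72.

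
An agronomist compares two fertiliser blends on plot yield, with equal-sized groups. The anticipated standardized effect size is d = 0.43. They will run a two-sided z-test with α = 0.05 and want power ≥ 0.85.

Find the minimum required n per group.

For power 0.85 need Φ(δ − z_{0.025}) = 0.85, so δ = z_{0.025} + z_{0.15} = 1.960 + 1.036 = 2.996.
(Ignoring the negligible lower-tail rejection probability gives the usual closed-form inversion.)
δ = d·√(n/2) ⇒ n = 2(δ/d)² = 2 × (2.996 / 0.43)² = 97.12.
Rounding up, n = 98 per group.

n = 98 per group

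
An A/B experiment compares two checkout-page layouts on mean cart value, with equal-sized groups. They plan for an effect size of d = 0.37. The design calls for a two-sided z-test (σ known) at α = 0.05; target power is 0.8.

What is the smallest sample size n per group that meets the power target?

For power 0.8 need Φ(δ − z_{0.025}) = 0.8, so δ = z_{0.025} + z_{0.20} = 1.960 + 0.842 = 2.802.
(The Φ(−δ − z_{α/2}) term is vanishingly small for δ > 0 and is dropped in the standard sample-size formula.)
δ = d·√(n/2) ⇒ n = 2(δ/d)² = 2 × (2.802 / 0.37)² = 114.67.
Round up to the next whole unit.

n = 115 per group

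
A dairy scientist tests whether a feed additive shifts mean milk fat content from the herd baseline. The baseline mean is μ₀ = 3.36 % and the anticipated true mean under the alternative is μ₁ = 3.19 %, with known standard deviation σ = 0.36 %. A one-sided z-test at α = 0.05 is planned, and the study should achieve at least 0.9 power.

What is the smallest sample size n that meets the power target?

Standardized effect: d = |μ₁ − μ₀| / σ = |3.19 − 3.36| / 0.36 = 0.4722
For power 0.9 need Φ(δ − z_{0.05}) = 0.9, so δ = z_{0.05} + z_{0.10} = 1.645 + 1.282 = 2.926.
δ = d·√n ⇒ n = (δ/d)² = (2.926 / 0.4722)² = 38.40.
Round up to the next whole unit.

n = 39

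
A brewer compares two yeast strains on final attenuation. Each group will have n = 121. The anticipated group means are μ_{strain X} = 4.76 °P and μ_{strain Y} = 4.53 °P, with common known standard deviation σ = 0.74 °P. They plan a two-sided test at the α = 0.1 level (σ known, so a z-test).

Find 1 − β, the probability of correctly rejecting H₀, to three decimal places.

Power ≈ 0.780

Standardized effect: d = |μ_{strain X} − μ_{strain Y}| / σ = |4.76 − 4.53| / 0.74 = 0.3108
Noncentrality parameter: δ = d·√(n/2) = 0.3108 × √(121/2) = 2.4175
Two-sided α = 0.1 → critical value z_{0.05} = 1.645.
Power = Φ(δ − 1.645) + Φ(−δ − 1.645) = Φ(0.773) + Φ(-4.062) = 0.7801 + 0.0000 = 0.7802.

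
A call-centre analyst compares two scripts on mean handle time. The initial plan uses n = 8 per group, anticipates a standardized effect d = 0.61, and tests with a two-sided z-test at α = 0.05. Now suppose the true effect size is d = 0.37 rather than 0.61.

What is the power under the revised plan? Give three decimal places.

Power ≈ 0.115

With d = 0.37: δ = d·√(n/2) = 0.37 × √(8/2) = 0.7400. Critical value z_{0.025} = 1.960.
Revised power = Φ(δ − 1.960) + Φ(−δ − 1.960) = Φ(-1.220) + Φ(-2.700) = 0.1112 + 0.0035 = 0.1147.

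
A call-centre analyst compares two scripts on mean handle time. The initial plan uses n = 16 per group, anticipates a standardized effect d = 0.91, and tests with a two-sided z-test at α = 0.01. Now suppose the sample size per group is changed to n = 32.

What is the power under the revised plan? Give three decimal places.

With n = 32 per group: δ = d·√(n/2) = 0.91 × √(32/2) = 3.6400. Critical value z_{0.005} = 2.576.
Revised power = Φ(δ − 2.576) + Φ(−δ − 2.576) = Φ(1.064) + Φ(-6.216) = 0.8564 + 0.0000 = 0.8564.

Power ≈ 0.856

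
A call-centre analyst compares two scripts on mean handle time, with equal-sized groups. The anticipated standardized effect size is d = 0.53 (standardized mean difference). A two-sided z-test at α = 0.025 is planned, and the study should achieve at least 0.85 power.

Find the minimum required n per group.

Set Φ(δ − 2.241) = 0.85; then δ − 2.241 = Φ⁻¹(0.85) = 1.036, giving δ = 3.278.
(For δ > 0 the lower-tail rejection region contributes negligibly to power, so the one-term inversion is standard.)
δ = d·√(n/2) ⇒ n = 2(δ/d)² = 2 × (3.278 / 0.53)² = 76.50.
Round up to the next whole unit.

n = 77 per group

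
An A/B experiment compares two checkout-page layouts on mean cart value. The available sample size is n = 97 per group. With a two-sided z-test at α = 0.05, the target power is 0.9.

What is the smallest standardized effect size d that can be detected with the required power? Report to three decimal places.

d ≈ 0.465

Need Φ(δ − 1.960) = 0.9, so δ = 1.960 + 1.282 = 3.242.
(The second rejection-region term Φ(−δ − z_{α/2}) is negligible and dropped.)
δ = d·√(n/2) ⇒ d = δ/√(n/2) = 3.242/√(97/2) = 0.4655.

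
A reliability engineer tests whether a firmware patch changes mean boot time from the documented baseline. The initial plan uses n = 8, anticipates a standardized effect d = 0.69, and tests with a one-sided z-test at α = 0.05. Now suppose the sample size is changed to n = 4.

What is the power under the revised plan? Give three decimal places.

Power ≈ 0.396

With n = 4: δ = d·√n = 0.69 × √4 = 1.3800. Critical value z_{0.05} = 1.645.
Revised power = P(Z > 1.645 − δ) = Φ(-0.265) = 0.3956.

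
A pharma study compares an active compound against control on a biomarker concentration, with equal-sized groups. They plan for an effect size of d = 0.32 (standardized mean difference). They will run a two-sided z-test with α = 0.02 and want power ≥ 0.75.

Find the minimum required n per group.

n = 176 per group

For power 0.75 need Φ(δ − z_{0.01}) = 0.75, so δ = z_{0.01} + z_{0.25} = 2.326 + 0.674 = 3.001.
(The Φ(−δ − z_{α/2}) term is vanishingly small for δ > 0 and is dropped in the standard sample-size formula.)
δ = d·√(n/2) ⇒ n = 2(δ/d)² = 2 × (3.001 / 0.32)² = 175.88.
Rounding up, n = 176 per group.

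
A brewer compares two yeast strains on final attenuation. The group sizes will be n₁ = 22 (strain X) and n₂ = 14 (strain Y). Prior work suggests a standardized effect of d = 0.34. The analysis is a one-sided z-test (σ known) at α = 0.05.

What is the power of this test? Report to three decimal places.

Noncentrality parameter: δ = d / √(1/n₁ + 1/n₂) = 0.34 / √(1/22 + 1/14) = 0.9945
One-sided α = 0.05 → critical value z_{0.05} = 1.645.
Power = Φ(δ − 1.645) = Φ(-0.650) = 0.2577.

Power ≈ 0.258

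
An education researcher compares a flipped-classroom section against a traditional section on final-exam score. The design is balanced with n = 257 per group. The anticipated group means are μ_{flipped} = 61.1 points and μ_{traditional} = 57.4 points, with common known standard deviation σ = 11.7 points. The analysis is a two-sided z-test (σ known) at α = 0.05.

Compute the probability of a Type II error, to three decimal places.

β ≈ 0.052

Standardized effect: d = |μ_{flipped} − μ_{traditional}| / σ = |61.1 − 57.4| / 11.7 = 0.3162
Noncentrality parameter: δ = d·√(n/2) = 0.3162 × √(257/2) = 3.5848
Two-sided α = 0.05 → critical value z_{0.025} = 1.960.
Power = Φ(δ − 1.960) + Φ(−δ − 1.960) = Φ(1.625) + Φ(-5.545) = 0.9479 + 0.0000 = 0.9479.
Type II error: β = 1 − power = 1 − 0.9479 = 0.0521.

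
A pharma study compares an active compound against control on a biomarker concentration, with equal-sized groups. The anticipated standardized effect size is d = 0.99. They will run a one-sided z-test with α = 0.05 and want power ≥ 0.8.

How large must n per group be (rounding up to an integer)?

For power 0.8 need Φ(δ − z_{0.05}) = 0.8, so δ = z_{0.05} + z_{0.20} = 1.645 + 0.842 = 2.486.
δ = d·√(n/2) ⇒ n = 2(δ/d)² = 2 × (2.486 / 0.99)² = 12.62.
Rounding up, n = 13 per group.

n = 13 per group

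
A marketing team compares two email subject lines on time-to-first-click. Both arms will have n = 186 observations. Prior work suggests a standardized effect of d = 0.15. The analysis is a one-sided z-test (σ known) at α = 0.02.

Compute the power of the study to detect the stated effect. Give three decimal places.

Power ≈ 0.272

Noncentrality parameter: δ = d·√(n/2) = 0.15 × √(186/2) = 1.4465
Critical value for a one-sided test at α = 0.02: z_α = 2.054.
Power = Φ(δ − 2.054) = Φ(-0.607) = 0.2719.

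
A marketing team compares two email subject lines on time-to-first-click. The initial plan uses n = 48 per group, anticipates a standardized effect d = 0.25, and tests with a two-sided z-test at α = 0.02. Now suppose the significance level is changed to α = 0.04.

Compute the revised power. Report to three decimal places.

Power ≈ 0.204

δ = d·√(n/2) = 0.25 × √(48/2) = 1.2247 (unchanged). New critical value: z_{0.02} = 2.054.
Revised power = Φ(δ − 2.054) + Φ(−δ − 2.054) = Φ(-0.829) + Φ(-3.278) = 0.2036 + 0.0005 = 0.2041.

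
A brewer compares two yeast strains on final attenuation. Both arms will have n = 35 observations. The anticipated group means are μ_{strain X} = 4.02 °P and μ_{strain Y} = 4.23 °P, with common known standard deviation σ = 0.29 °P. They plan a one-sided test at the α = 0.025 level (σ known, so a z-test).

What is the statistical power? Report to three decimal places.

Power ≈ 0.858

Standardized effect: d = |μ_{strain X} − μ_{strain Y}| / σ = |4.02 − 4.23| / 0.29 = 0.7241
Noncentrality parameter: δ = d·√(n/2) = 0.7241 × √(35/2) = 3.0293
Critical value for a one-sided test at α = 0.025: z_α = 1.960.
Power = P(Z > 1.960 − δ) = Φ(1.069) = 0.8575.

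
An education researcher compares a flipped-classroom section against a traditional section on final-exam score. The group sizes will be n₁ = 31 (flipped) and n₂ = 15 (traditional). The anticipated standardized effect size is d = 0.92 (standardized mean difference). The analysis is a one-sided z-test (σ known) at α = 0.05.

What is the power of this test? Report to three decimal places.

Noncentrality parameter: δ = d / √(1/n₁ + 1/n₂) = 0.92 / √(1/31 + 1/15) = 2.9251
One-sided α = 0.05 → critical value z_{0.05} = 1.645.
Power = P(Z > 1.645 − δ) = Φ(1.280) = 0.8998.

Power ≈ 0.900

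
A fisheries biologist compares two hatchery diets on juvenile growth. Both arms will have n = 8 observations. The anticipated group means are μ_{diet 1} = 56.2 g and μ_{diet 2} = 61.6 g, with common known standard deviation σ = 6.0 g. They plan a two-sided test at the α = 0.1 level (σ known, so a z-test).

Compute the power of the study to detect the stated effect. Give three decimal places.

Power ≈ 0.562

Standardized effect: d = |μ_{diet 1} − μ_{diet 2}| / σ = |56.2 − 61.6| / 6.0 = 0.9000
Noncentrality parameter: δ = d·√(n/2) = 0.9000 × √(8/2) = 1.8000
Critical value for a two-sided test at α = 0.1: z_{α/2} = 1.645.
Power = Φ(δ − 1.645) + Φ(−δ − 1.645) = Φ(0.155) + Φ(-3.445) = 0.5616 + 0.0003 = 0.5619.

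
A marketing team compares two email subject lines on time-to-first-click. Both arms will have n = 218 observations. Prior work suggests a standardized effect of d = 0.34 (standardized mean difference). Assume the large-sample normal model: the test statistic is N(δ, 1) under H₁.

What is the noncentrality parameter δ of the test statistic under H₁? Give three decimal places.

δ = d·√(n/2) = 0.34 × √(218/2) = 3.5497

δ ≈ 3.550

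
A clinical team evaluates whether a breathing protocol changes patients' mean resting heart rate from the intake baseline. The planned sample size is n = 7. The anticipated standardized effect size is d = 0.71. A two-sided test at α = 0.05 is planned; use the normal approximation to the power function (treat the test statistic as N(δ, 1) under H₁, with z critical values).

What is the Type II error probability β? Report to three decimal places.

β ≈ 0.532

Noncentrality parameter: λ = d·√n = 0.71 × √7 = 1.8785
Two-sided α = 0.05 → critical value z_{0.025} = 1.960.
Power = Φ(λ − 1.960) + Φ(−λ − 1.960) = Φ(-0.081) + Φ(-3.838) = 0.4675 + 0.0001 = 0.4676.
Type II error: β = 1 − power = 1 − 0.4676 = 0.5324.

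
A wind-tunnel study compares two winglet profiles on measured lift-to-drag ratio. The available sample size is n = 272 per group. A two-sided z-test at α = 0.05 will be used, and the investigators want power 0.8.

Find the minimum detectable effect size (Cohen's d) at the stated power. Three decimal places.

Need Φ(δ − 1.960) = 0.8, so δ = 1.960 + 0.842 = 2.802.
(Lower-tail contribution to power is negligible for δ > 0.)
δ = d·√(n/2) ⇒ d = δ/√(n/2) = 2.802/√(272/2) = 0.2402.

d ≈ 0.240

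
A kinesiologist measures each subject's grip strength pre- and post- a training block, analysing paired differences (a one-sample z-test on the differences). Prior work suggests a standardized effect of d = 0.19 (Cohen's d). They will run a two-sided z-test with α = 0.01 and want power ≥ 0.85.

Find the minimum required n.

For power 0.85 need Φ(δ − z_{0.005}) = 0.85, so δ = z_{0.005} + z_{0.15} = 2.576 + 1.036 = 3.612.
(The Φ(−δ − z_{α/2}) term is vanishingly small for δ > 0 and is dropped in the standard sample-size formula.)
δ = d·√n ⇒ n = (δ/d)² = (3.612 / 0.19)² = 361.45.
Rounding up, n = 362.

n = 362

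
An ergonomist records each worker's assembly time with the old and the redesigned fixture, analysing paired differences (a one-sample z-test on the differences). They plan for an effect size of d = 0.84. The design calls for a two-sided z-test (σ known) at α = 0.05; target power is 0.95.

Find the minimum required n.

n = 19

For power 0.95 need Φ(δ − z_{0.025}) = 0.95, so δ = z_{0.025} + z_{0.05} = 1.960 + 1.645 = 3.605.
(The Φ(−δ − z_{α/2}) term is vanishingly small for δ > 0 and is dropped in the standard sample-size formula.)
δ = d·√n ⇒ n = (δ/d)² = (3.605 / 0.84)² = 18.42.
Rounding up, n = 19.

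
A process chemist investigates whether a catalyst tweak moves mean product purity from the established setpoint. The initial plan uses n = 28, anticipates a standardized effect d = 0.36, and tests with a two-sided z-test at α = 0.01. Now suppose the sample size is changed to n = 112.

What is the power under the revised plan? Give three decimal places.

With n = 112: δ = d·√n = 0.36 × √112 = 3.8099. Critical value z_{0.005} = 2.576.
Revised power = Φ(δ − 2.576) + Φ(−δ − 2.576) = Φ(1.234) + Φ(-6.386) = 0.8914 + 0.0000 = 0.8914.

Power ≈ 0.891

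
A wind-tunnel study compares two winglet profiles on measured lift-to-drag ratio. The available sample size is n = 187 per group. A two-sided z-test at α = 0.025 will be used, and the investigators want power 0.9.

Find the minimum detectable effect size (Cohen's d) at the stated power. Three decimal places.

d ≈ 0.364

Need Φ(δ − 2.241) = 0.9, so δ = 2.241 + 1.282 = 3.523.
(Lower-tail contribution to power is negligible for δ > 0.)
δ = d·√(n/2) ⇒ d = δ/√(n/2) = 3.523/√(187/2) = 0.3643.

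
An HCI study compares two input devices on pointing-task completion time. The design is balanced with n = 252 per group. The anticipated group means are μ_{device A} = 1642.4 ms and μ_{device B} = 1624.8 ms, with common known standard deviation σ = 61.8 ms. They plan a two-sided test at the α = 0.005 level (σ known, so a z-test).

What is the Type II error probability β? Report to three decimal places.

β ≈ 0.348

Standardized effect: d = |μ_{device A} − μ_{device B}| / σ = |1642.4 − 1624.8| / 61.8 = 0.2848
Noncentrality parameter: δ = d·√(n/2) = 0.2848 × √(252/2) = 3.1968
Critical value for a two-sided test at α = 0.005: z_{α/2} = 2.807.
Power = Φ(δ − 2.807) + Φ(−δ − 2.807) = Φ(0.390) + Φ(-6.004) = 0.6516 + 0.0000 = 0.6516.
Type II error: β = 1 − power = 1 − 0.6516 = 0.3484.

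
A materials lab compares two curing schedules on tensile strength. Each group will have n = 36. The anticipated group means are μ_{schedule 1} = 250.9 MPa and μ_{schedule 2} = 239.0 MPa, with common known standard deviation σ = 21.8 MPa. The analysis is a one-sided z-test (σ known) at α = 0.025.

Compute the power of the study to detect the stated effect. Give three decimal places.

Power ≈ 0.639

Standardized effect: d = |μ_{schedule 1} − μ_{schedule 2}| / σ = |250.9 − 239.0| / 21.8 = 0.5459
Noncentrality parameter: λ = d·√(n/2) = 0.5459 × √(36/2) = 2.3159
Critical value for a one-sided test at α = 0.025: z_α = 1.960.
Power = Φ(λ − 1.960) = Φ(0.356) = 0.6391.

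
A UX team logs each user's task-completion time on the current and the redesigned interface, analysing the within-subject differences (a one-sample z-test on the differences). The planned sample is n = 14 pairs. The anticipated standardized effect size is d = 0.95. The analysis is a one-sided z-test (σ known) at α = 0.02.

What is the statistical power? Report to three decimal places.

Power ≈ 0.933

Noncentrality parameter: δ = d·√n = 0.95 × √14 = 3.5546
One-sided α = 0.02 → critical value z_{0.02} = 2.054.
Power = P(Z > 2.054 − δ) = Φ(1.501) = 0.9333.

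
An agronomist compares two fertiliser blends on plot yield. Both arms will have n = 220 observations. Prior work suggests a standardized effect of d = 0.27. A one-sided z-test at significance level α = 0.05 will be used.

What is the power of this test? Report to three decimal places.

Noncentrality parameter: δ = d·√(n/2) = 0.27 × √(220/2) = 2.8318
Critical value for a one-sided test at α = 0.05: z_α = 1.645.
Power = Φ(δ − 1.645) = Φ(1.187) = 0.8824.

Power ≈ 0.882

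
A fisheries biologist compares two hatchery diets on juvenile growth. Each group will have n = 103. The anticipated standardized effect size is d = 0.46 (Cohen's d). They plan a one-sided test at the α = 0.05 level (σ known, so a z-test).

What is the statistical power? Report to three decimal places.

Power ≈ 0.951

Noncentrality parameter: δ = d·√(n/2) = 0.46 × √(103/2) = 3.3011
Critical value for a one-sided test at α = 0.05: z_α = 1.645.
Power = P(Z > 1.645 − δ) = Φ(1.656) = 0.9512.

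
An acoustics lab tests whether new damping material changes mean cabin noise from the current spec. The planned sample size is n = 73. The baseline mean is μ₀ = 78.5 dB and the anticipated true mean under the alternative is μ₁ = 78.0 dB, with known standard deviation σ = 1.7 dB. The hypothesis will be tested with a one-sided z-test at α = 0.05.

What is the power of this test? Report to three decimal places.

Standardized effect: d = |μ₁ − μ₀| / σ = |78.0 − 78.5| / 1.7 = 0.2941
Noncentrality parameter: δ = d·√n = 0.2941 × √73 = 2.5129
One-sided α = 0.05 → critical value z_{0.05} = 1.645.
Power = Φ(δ − 1.645) = Φ(0.868) = 0.8073.

Power ≈ 0.807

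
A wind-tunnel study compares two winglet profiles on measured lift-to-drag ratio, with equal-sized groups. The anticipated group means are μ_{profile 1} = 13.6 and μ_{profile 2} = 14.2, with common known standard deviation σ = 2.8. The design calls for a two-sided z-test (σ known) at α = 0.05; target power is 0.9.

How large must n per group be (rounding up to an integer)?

Standardized effect: d = |μ_{profile 1} − μ_{profile 2}| / σ = |13.6 − 14.2| / 2.8 = 0.2143
For power 0.9 need Φ(δ − z_{0.025}) = 0.9, so δ = z_{0.025} + z_{0.10} = 1.960 + 1.282 = 3.242.
(Ignoring the negligible lower-tail rejection probability gives the usual closed-form inversion.)
δ = d·√(n/2) ⇒ n = 2(δ/d)² = 2 × (3.242 / 0.2143)² = 457.66.
Round up to the next whole unit.

n = 458 per group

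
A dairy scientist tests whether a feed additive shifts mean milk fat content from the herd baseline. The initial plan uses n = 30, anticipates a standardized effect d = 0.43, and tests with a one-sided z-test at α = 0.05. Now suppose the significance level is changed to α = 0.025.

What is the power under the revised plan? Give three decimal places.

Power ≈ 0.654

δ = d·√n = 0.43 × √30 = 2.3552 (unchanged). New critical value: z_{0.025} = 1.960.
Revised power = P(Z > 1.960 − δ) = Φ(0.395) = 0.6537.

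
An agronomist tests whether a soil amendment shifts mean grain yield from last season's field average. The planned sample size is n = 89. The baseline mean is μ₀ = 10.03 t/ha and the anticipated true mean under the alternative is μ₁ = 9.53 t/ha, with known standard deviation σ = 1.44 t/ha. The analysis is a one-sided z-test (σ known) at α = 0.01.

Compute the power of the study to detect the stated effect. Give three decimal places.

Power ≈ 0.829

Standardized effect: d = |μ₁ − μ₀| / σ = |9.53 − 10.03| / 1.44 = 0.3472
Noncentrality parameter: δ = d·√n = 0.3472 × √89 = 3.2757
One-sided α = 0.01 → critical value z_{0.01} = 2.326.
Power = P(Z > 2.326 − δ) = Φ(0.949) = 0.8288.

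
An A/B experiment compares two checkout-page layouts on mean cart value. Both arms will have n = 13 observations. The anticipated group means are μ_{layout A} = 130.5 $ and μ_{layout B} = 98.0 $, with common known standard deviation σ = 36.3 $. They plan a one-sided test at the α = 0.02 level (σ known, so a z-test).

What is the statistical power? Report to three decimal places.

Standardized effect: d = |μ_{layout A} − μ_{layout B}| / σ = |130.5 − 98.0| / 36.3 = 0.8953
Noncentrality parameter: δ = d·√(n/2) = 0.8953 × √(13/2) = 2.2826
One-sided α = 0.02 → critical value z_{0.02} = 2.054.
Power = P(Z > 2.054 − δ) = Φ(0.229) = 0.5905.

Power ≈ 0.591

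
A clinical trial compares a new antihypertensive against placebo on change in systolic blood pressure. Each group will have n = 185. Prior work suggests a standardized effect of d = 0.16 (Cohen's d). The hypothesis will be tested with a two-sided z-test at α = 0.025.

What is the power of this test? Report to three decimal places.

Noncentrality parameter: δ = d·√(n/2) = 0.16 × √(185/2) = 1.5388
Critical value for a two-sided test at α = 0.025: z_{α/2} = 2.241.
Power = Φ(δ − 2.241) + Φ(−δ − 2.241) = Φ(-0.703) + Φ(-3.780) = 0.2412 + 0.0001 = 0.2412.

Power ≈ 0.241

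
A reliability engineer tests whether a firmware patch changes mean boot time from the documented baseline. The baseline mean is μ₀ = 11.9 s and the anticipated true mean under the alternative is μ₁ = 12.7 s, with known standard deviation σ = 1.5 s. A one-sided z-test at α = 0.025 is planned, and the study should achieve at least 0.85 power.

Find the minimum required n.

n = 32

Standardized effect: d = |μ₁ − μ₀| / σ = |12.7 − 11.9| / 1.5 = 0.5333
Set Φ(δ − 1.960) = 0.85; then δ − 1.960 = Φ⁻¹(0.85) = 1.036, giving δ = 2.996.
δ = d·√n ⇒ n = (δ/d)² = (2.996 / 0.5333)² = 31.56.
Rounding up, n = 32.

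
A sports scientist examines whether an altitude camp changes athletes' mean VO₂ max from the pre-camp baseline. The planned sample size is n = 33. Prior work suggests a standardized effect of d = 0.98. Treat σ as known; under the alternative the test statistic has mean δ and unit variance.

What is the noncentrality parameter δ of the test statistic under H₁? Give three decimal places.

δ ≈ 5.630

δ = d·√n = 0.98 × √33 = 5.6297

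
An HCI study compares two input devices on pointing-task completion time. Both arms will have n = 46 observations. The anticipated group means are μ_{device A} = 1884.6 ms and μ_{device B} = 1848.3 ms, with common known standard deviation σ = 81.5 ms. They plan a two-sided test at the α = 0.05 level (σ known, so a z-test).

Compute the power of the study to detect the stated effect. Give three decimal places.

Power ≈ 0.570

Standardized effect: d = |μ_{device A} − μ_{device B}| / σ = |1884.6 − 1848.3| / 81.5 = 0.4454
Noncentrality parameter: δ = d·√(n/2) = 0.4454 × √(46/2) = 2.1361
Two-sided α = 0.05 → critical value z_{0.025} = 1.960.
Power = Φ(δ − 1.960) + Φ(−δ − 1.960) = Φ(0.176) + Φ(-4.096) = 0.5699 + 0.0000 = 0.5699.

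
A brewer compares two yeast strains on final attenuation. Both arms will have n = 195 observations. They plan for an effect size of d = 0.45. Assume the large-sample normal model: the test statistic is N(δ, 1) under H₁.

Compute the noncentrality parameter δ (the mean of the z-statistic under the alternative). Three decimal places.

The noncentrality parameter scales effect size by the design's sample-size factor: δ = d·√(n/2) = 0.45 × √(195/2) = 4.4434

δ ≈ 4.443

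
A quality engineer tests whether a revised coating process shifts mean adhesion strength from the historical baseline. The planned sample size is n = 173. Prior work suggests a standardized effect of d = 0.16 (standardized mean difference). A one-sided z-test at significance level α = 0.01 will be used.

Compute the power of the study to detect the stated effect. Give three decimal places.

Noncentrality parameter: δ = d·√n = 0.16 × √173 = 2.1045
One-sided α = 0.01 → critical value z_{0.01} = 2.326.
Power = P(Z > 2.326 − δ) = Φ(-0.222) = 0.4122.

Power ≈ 0.412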